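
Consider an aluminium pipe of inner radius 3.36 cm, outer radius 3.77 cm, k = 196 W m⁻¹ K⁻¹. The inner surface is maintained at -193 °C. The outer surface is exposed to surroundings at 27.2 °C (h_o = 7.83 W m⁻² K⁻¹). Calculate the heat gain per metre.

Series thermal resistances, inner to outer:
  R'_aluminium = ln(0.0377/0.0336)/(2πk) = 0.1151/(2π·196) = 9.349×10^-5 m·K/W
  R'_conv,out = 1/(2πr h) = 1/(2π·0.0377·7.83) = 0.5392 m·K/W
ΣR = 9.349×10^-5 + 0.5392 = 0.5393 m·K/W
Q' = ΔT/ΣR = (-193 °C − 27.2 °C)/0.5393 = -408 W/m
(Negative Q' ⇒ heat flows inward; heat gain = 408 W/m.)

Q' = 408 W/m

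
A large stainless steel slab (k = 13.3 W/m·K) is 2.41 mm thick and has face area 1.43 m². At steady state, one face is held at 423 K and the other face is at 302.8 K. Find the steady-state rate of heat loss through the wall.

Q = kA·ΔT/L = 13.3 × 1.43 × |423 K − 302.8 K| / 0.00241 = 9.49×10^5 W

Q = 9.49×10^5 W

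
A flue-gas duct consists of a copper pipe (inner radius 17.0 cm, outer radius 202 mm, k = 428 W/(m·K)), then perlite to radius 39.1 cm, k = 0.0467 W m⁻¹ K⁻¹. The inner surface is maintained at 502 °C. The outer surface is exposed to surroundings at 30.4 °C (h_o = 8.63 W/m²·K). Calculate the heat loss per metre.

Treat each layer as a resistance in series:
  R'_copper = ln(0.202/0.170)/(2πk) = 0.1725/(2π·428) = 6.413×10^-5 m·K/W
  R'_perlite = ln(0.391/0.202)/(2πk) = 0.6604/(2π·0.0467) = 2.251 m·K/W
  R'_conv,out = 1/(2πr h) = 1/(2π·0.391·8.63) = 0.04717 m·K/W
ΣR = 6.413×10^-5 + 2.251 + 0.04717 = 2.298 m·K/W
Q' = ΔT/ΣR = (502 °C − 30.4 °C)/2.298 = 205 W/m

Q' = 205 W/m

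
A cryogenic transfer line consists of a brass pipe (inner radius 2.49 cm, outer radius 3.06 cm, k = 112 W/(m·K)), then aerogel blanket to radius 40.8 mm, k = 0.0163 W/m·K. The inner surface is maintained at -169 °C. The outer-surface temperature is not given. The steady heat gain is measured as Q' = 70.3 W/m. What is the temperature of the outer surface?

Series resistances:
  R'_brass = ln(0.0306/0.0249)/(2πk) = 0.2061/(2π·112) = 2.929×10^-4 m·K/W
  R'_aerogel blanket = ln(0.0408/0.0306)/(2πk) = 0.2877/(2π·0.0163) = 2.809 m·K/W
ΣR = 2.809 m·K/W
ΔT = Q'·ΣR = 70.3 × 2.809 = 197.5 K
Heat flows inward, so T_out = T_in + ΔT = -169 + 197.5 = 28.5 °C

T_out = 28.5 °C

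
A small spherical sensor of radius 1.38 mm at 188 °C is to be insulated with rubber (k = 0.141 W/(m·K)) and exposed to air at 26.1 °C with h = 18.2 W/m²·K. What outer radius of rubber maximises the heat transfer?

For a sphere, r_cr = 2k_ins/h = 2·0.141/18.2 = 0.0155 m = 1.55 cm

r_cr = 1.55 cm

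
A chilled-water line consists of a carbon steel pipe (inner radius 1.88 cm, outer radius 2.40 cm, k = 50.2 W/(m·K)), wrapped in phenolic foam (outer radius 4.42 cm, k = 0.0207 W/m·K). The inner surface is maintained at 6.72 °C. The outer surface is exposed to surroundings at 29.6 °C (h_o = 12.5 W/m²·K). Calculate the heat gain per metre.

Treat each layer as a resistance in series:
  R'_carbon steel = ln(0.0240/0.0188)/(2πk) = 0.2442/(2π·50.2) = 7.742×10^-4 m·K/W
  R'_phenolic foam = ln(0.0442/0.0240)/(2πk) = 0.6107/(2π·0.0207) = 4.695 m·K/W
  R'_conv,out = 1/(2πr h) = 1/(2π·0.0442·12.5) = 0.2881 m·K/W
ΣR = 7.742×10^-4 + 4.695 + 0.2881 = 4.984 m·K/W
Q' = ΔT/ΣR = (6.72 °C − 29.6 °C)/4.984 = -4.59 W/m
(Negative Q' ⇒ heat flows inward; heat gain = 4.59 W/m.)

Q' = 4.59 W/m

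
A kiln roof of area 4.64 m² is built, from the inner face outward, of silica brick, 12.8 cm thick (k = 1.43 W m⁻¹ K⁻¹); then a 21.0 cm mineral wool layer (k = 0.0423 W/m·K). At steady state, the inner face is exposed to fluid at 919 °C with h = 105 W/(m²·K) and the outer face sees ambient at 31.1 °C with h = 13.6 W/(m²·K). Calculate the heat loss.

Series thermal resistances, inner to outer:
  R_conv,in = 1/(hA) = 1/(105·4.64) = 0.002053 K/W
  R_silica brick = L/(kA) = 0.128/(1.43·4.64) = 0.01929 K/W
  R_mineral wool = L/(kA) = 0.210/(0.0423·4.64) = 1.070 K/W
  R_conv,out = 1/(hA) = 1/(13.6·4.64) = 0.01585 K/W
ΣR = 0.002053 + 0.01929 + 1.070 + 0.01585 = 1.107 K/W
Q = ΔT/ΣR = (919 °C − 31.1 °C)/1.107 = 802 W

Q = 802 W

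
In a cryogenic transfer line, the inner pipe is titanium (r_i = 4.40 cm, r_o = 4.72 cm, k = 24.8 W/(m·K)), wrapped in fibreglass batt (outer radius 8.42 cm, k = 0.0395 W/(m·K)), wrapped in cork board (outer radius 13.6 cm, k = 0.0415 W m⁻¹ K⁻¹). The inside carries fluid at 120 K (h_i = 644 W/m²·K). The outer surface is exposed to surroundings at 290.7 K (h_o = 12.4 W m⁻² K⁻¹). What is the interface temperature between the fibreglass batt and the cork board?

Series thermal resistances, inner to outer:
  R'_conv,in = 1/(2πr h) = 1/(2π·0.0440·644) = 0.005617 m·K/W
  R'_titanium = ln(0.0472/0.0440)/(2πk) = 0.07020/(2π·24.8) = 4.505×10^-4 m·K/W
  R'_fibreglass batt = ln(0.0842/0.0472)/(2πk) = 0.5788/(2π·0.0395) = 2.332 m·K/W
  R'_cork board = ln(0.136/0.0842)/(2πk) = 0.4795/(2π·0.0415) = 1.839 m·K/W
  R'_conv,out = 1/(2πr h) = 1/(2π·0.136·12.4) = 0.09438 m·K/W
ΣR = 0.005617 + 4.505×10^-4 + 2.332 + 1.839 + 0.09438 = 4.271 m·K/W
Q' = ΔT/ΣR = (120 K − 290.7 K)/4.271 = -39.97 W/m
From the inner boundary to the fibreglass batt/cork board interface, ΣR_partial = 2.338 m·K/W.
T_interface = T_in − Q'·ΣR_partial = 120 K − (-39.97)(2.338) = 213.4 K

T = 213.4 K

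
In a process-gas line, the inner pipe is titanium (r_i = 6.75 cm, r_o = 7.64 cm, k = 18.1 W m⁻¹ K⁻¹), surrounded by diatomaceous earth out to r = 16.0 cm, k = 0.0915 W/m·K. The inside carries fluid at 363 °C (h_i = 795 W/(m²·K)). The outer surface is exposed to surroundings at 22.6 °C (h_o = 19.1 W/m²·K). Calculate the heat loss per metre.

Treat each layer as a resistance in series:
  R'_conv,in = 1/(2πr h) = 1/(2π·0.0675·795) = 0.002966 m·K/W
  R'_titanium = ln(0.0764/0.0675)/(2πk) = 0.1239/(2π·18.1) = 0.001089 m·K/W
  R'_diatomaceous earth = ln(0.160/0.0764)/(2πk) = 0.7392/(2π·0.0915) = 1.286 m·K/W
  R'_conv,out = 1/(2πr h) = 1/(2π·0.160·19.1) = 0.05208 m·K/W
ΣR = 0.002966 + 0.001089 + 1.286 + 0.05208 = 1.342 m·K/W
Q' = ΔT/ΣR = (363 °C − 22.6 °C)/1.342 = 254 W/m

Q' = 254 W/m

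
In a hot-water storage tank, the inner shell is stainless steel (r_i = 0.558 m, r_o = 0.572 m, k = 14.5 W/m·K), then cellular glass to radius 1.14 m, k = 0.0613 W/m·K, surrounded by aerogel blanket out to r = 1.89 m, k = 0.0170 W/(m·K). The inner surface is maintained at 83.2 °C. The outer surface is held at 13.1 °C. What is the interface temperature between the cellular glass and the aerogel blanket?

Series thermal resistances, inner to outer:
  R_stainless steel = (1/0.558 − 1/0.572)/(4πk) = 0.04386/(4π·14.5) = 2.407×10^-4 K/W
  R_cellular glass = (1/0.572 − 1/1.14)/(4πk) = 0.8711/(4π·0.0613) = 1.131 K/W
  R_aerogel blanket = (1/1.14 − 1/1.89)/(4πk) = 0.3481/(4π·0.0170) = 1.629 K/W
ΣR = 2.407×10^-4 + 1.131 + 1.629 = 2.760 K/W
Q = ΔT/ΣR = (83.2 °C − 13.1 °C)/2.760 = 25.40 W
From the inner boundary to the cellular glass/aerogel blanket interface, ΣR_partial = 1.131 K/W.
T_interface = T_in − Q·ΣR_partial = 83.2 °C − (25.40)(1.131) = 54.5 °C

T = 54.5 °C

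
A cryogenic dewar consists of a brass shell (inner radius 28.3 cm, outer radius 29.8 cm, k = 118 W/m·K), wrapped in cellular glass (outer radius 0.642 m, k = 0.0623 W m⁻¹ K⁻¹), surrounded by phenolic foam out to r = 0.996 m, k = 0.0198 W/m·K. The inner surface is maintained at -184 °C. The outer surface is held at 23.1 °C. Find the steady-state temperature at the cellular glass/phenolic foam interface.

T = -78.8 °C

Resistance network (inner→outer):
  R_brass = (1/0.283 − 1/0.298)/(4πk) = 0.1779/(4π·118) = 1.199×10^-4 K/W
  R_cellular glass = (1/0.298 − 1/0.642)/(4πk) = 1.798/(4π·0.0623) = 2.297 K/W
  R_phenolic foam = (1/0.642 − 1/0.996)/(4πk) = 0.5536/(4π·0.0198) = 2.225 K/W
ΣR = 1.199×10^-4 + 2.297 + 2.225 = 4.522 K/W
Q = ΔT/ΣR = (-184 °C − 23.1 °C)/4.522 = -45.80 W
From the inner boundary to the cellular glass/phenolic foam interface, ΣR_partial = 2.297 K/W.
T_interface = T_in − Q·ΣR_partial = -184 °C − (-45.80)(2.297) = -78.8 °C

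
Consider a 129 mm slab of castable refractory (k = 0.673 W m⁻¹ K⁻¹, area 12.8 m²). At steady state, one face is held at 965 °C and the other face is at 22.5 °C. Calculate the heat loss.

Q = 62900 W

Q = kA·ΔT/L = 0.673 × 12.8 × |965 °C − 22.5 °C| / 0.129 = 62900 W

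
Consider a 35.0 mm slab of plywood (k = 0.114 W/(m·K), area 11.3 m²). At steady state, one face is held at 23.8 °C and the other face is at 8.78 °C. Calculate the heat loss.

Q = 553 W

Q = kA·ΔT/L = 0.114 × 11.3 × |23.8 °C − 8.78 °C| / 0.0350 = 553 W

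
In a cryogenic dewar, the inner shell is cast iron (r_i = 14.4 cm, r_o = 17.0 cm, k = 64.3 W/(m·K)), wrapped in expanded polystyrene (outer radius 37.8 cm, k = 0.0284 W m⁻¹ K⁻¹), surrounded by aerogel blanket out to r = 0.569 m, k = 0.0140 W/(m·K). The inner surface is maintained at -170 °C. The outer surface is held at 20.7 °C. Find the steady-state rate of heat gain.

Q = 13.5 W

Treat each layer as a resistance in series:
  R_cast iron = (1/0.144 − 1/0.170)/(4πk) = 1.062/(4π·64.3) = 0.001314 K/W
  R_expanded polystyrene = (1/0.170 − 1/0.378)/(4πk) = 3.237/(4π·0.0284) = 9.070 K/W
  R_aerogel blanket = (1/0.378 − 1/0.569)/(4πk) = 0.8880/(4π·0.0140) = 5.048 K/W
ΣR = 0.001314 + 9.070 + 5.048 = 14.12 K/W
Q = ΔT/ΣR = (-170 °C − 20.7 °C)/14.12 = -13.5 W
(Negative Q ⇒ heat flows inward; heat gain = 13.5 W.)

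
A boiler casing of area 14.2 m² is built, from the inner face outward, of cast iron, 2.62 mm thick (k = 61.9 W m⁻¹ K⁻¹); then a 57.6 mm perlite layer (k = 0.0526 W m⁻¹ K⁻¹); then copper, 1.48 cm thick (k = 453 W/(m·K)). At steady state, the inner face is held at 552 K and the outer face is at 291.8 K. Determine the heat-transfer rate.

Series thermal resistances, inner to outer:
  R_cast iron = L/(kA) = 0.00262/(61.9·14.2) = 2.981×10^-6 K/W
  R_perlite = L/(kA) = 0.0576/(0.0526·14.2) = 0.07712 K/W
  R_copper = L/(kA) = 0.0148/(453·14.2) = 2.301×10^-6 K/W
ΣR = 2.981×10^-6 + 0.07712 + 2.301×10^-6 = 0.07713 K/W
Q = ΔT/ΣR = (552 K − 291.8 K)/0.07713 = 3370 W

Q = 3370 W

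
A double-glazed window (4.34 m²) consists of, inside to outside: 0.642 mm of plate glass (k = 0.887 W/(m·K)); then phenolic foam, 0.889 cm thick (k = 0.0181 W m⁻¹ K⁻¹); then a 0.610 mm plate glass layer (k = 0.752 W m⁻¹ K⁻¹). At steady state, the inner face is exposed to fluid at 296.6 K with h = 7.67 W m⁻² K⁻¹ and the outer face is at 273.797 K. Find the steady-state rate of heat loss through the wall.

Treat each layer as a resistance in series:
  R_conv,in = 1/(hA) = 1/(7.67·4.34) = 0.03004 K/W
  R_plate glass = L/(kA) = 6.42×10^-4/(0.887·4.34) = 1.668×10^-4 K/W
  R_phenolic foam = L/(kA) = 0.00889/(0.0181·4.34) = 0.1132 K/W
  R_plate glass = L/(kA) = 6.10×10^-4/(0.752·4.34) = 1.869×10^-4 K/W
ΣR = 0.03004 + 1.668×10^-4 + 0.1132 + 1.869×10^-4 = 0.1436 K/W
Q = ΔT/ΣR = (296.6 K − 273.797 K)/0.1436 = 159 W

Q = 159 W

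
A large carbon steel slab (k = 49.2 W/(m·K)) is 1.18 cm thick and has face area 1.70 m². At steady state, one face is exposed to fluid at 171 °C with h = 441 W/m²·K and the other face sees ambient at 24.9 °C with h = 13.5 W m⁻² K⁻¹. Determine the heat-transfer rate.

Series thermal resistances, inner to outer:
  R_conv,in = 1/(hA) = 1/(441·1.70) = 0.001334 K/W
  R_carbon steel = L/(kA) = 0.0118/(49.2·1.70) = 1.411×10^-4 K/W
  R_conv,out = 1/(hA) = 1/(13.5·1.70) = 0.04357 K/W
ΣR = 0.001334 + 1.411×10^-4 + 0.04357 = 0.04505 K/W
Q = ΔT/ΣR = (171 °C − 24.9 °C)/0.04505 = 3240 W

Q = 3240 W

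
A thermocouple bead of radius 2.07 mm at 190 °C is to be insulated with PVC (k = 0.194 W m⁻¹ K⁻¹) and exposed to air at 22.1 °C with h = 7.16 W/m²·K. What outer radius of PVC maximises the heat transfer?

r_cr = 5.42 cm

For a sphere, r_cr = 2k_ins/h = 2·0.194/7.16 = 0.0542 m = 5.42 cm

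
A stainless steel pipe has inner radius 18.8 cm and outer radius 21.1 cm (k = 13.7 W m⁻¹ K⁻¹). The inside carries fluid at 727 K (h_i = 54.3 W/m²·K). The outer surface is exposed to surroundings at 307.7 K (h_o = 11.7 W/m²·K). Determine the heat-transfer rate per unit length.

Series thermal resistances, inner to outer:
  R'_conv,in = 1/(2πr h) = 1/(2π·0.188·54.3) = 0.01559 m·K/W
  R'_stainless steel = ln(0.211/0.188)/(2πk) = 0.1154/(2π·13.7) = 0.001341 m·K/W
  R'_conv,out = 1/(2πr h) = 1/(2π·0.211·11.7) = 0.06447 m·K/W
ΣR = 0.01559 + 0.001341 + 0.06447 = 0.08140 m·K/W
Q' = ΔT/ΣR = (727 K − 307.7 K)/0.08140 = 5150 W/m

Q' = 5.15 kW/m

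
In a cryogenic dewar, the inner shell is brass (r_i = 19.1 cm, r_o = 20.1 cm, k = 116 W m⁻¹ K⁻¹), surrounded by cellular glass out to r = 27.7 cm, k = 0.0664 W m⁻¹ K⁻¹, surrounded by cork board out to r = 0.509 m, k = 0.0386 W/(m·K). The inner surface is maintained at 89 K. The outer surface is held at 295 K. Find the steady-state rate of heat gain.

Resistance network (inner→outer):
  R_brass = (1/0.191 − 1/0.201)/(4πk) = 0.2605/(4π·116) = 1.787×10^-4 K/W
  R_cellular glass = (1/0.201 − 1/0.277)/(4πk) = 1.365/(4π·0.0664) = 1.636 K/W
  R_cork board = (1/0.277 − 1/0.509)/(4πk) = 1.645/(4π·0.0386) = 3.392 K/W
ΣR = 1.787×10^-4 + 1.636 + 3.392 = 5.028 K/W
Q = ΔT/ΣR = (89 K − 295 K)/5.028 = -41.0 W
(Negative Q ⇒ heat flows inward; heat gain = 41.0 W.)

Q = 41.0 W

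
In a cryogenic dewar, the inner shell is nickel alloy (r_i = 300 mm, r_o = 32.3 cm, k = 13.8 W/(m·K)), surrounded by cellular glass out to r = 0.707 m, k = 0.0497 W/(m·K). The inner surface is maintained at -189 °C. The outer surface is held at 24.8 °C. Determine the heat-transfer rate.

Q = 79.4 W

Resistance network (inner→outer):
  R_nickel alloy = (1/0.300 − 1/0.323)/(4πk) = 0.2374/(4π·13.8) = 0.001369 K/W
  R_cellular glass = (1/0.323 − 1/0.707)/(4πk) = 1.682/(4π·0.0497) = 2.692 K/W
ΣR = 0.001369 + 2.692 = 2.693 K/W
Q = ΔT/ΣR = (-189 °C − 24.8 °C)/2.693 = -79.4 W
(Negative Q ⇒ heat flows inward; heat gain = 79.4 W.)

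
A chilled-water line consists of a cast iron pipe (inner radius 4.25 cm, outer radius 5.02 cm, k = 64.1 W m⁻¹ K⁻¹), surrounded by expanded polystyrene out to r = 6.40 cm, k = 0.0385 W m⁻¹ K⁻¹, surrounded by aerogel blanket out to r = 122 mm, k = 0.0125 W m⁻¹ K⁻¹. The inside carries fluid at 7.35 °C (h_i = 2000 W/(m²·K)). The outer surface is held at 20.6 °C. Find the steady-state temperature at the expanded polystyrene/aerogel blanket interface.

Resistance network (inner→outer):
  R'_conv,in = 1/(2πr h) = 1/(2π·0.0425·2000) = 0.001872 m·K/W
  R'_cast iron = ln(0.0502/0.0425)/(2πk) = 0.1665/(2π·64.1) = 4.134×10^-4 m·K/W
  R'_expanded polystyrene = ln(0.0640/0.0502)/(2πk) = 0.2429/(2π·0.0385) = 1.004 m·K/W
  R'_aerogel blanket = ln(0.122/0.0640)/(2πk) = 0.6451/(2π·0.0125) = 8.214 m·K/W
ΣR = 0.001872 + 4.134×10^-4 + 1.004 + 8.214 = 9.220 m·K/W
Q' = ΔT/ΣR = (7.35 °C − 20.6 °C)/9.220 = -1.437 W/m
From the inner boundary to the expanded polystyrene/aerogel blanket interface, ΣR_partial = 1.006 m·K/W.
T_interface = T_in − Q'·ΣR_partial = 7.35 °C − (-1.437)(1.006) = 8.80 °C

T = 8.80 °C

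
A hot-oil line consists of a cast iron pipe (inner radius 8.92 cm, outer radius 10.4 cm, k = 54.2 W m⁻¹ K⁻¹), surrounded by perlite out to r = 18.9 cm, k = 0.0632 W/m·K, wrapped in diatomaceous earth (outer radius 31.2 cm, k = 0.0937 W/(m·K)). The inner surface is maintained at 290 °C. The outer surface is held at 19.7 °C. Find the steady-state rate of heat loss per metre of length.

Q' = 115 W/m

Series thermal resistances, inner to outer:
  R'_cast iron = ln(0.104/0.0892)/(2πk) = 0.1535/(2π·54.2) = 4.508×10^-4 m·K/W
  R'_perlite = ln(0.189/0.104)/(2πk) = 0.5974/(2π·0.0632) = 1.504 m·K/W
  R'_diatomaceous earth = ln(0.312/0.189)/(2πk) = 0.5013/(2π·0.0937) = 0.8514 m·K/W
ΣR = 4.508×10^-4 + 1.504 + 0.8514 = 2.356 m·K/W
Q' = ΔT/ΣR = (290 °C − 19.7 °C)/2.356 = 115 W/m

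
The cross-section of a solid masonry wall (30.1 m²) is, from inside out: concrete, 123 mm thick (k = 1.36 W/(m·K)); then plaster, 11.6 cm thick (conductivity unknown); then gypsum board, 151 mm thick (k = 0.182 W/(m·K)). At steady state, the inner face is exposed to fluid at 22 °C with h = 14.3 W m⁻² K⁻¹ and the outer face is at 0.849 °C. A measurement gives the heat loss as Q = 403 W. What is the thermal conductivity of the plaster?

k = 0.197 W/m·K

ΣR = ΔT/Q = |22 − 0.849|/403 = 0.05248 K/W
Known resistances:
  R_conv,in = 1/(hA) = 1/(14.3·30.1) = 0.002323 K/W
  R_concrete = L/(kA) = 0.123/(1.36·30.1) = 0.003005 K/W
  R_gypsum board = L/(kA) = 0.151/(0.182·30.1) = 0.02756 K/W
R_plaster = ΣR − ΣR_known = 0.05248 − 0.03289 = 0.01959 K/W
L/(kA) = 0.01959 ⇒ k = 0.116/(0.01959·30.1) = 0.197 W/m·K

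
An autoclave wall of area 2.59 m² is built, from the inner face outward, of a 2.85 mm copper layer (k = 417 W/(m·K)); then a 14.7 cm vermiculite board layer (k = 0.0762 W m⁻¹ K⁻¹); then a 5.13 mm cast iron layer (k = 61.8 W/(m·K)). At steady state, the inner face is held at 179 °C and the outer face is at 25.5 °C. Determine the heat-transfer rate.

Q = 206 W

Series thermal resistances, inner to outer:
  R_copper = L/(kA) = 0.00285/(417·2.59) = 2.639×10^-6 K/W
  R_vermiculite board = L/(kA) = 0.147/(0.0762·2.59) = 0.7448 K/W
  R_cast iron = L/(kA) = 0.00513/(61.8·2.59) = 3.205×10^-5 K/W
ΣR = 2.639×10^-6 + 0.7448 + 3.205×10^-5 = 0.7448 K/W
Q = ΔT/ΣR = (179 °C − 25.5 °C)/0.7448 = 206 W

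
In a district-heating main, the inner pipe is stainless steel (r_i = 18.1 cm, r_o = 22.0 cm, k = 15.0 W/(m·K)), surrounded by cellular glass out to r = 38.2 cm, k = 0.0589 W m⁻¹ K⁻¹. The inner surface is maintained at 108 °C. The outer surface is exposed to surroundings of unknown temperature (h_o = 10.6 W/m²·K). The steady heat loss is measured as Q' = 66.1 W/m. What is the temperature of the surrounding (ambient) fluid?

Sum the resistances:
  R'_stainless steel = ln(0.220/0.181)/(2πk) = 0.1951/(2π·15.0) = 0.002070 m·K/W
  R'_cellular glass = ln(0.382/0.220)/(2πk) = 0.5518/(2π·0.0589) = 1.491 m·K/W
  R'_conv,out = 1/(2πr h) = 1/(2π·0.382·10.6) = 0.03931 m·K/W
ΣR = 1.532 m·K/W
ΔT = Q'·ΣR = 66.1 × 1.532 = 101.3 K
Heat flows outward, so T_out = T_in − ΔT = 108 − 101.3 = 6.7 °C

T_out = 6.7 °C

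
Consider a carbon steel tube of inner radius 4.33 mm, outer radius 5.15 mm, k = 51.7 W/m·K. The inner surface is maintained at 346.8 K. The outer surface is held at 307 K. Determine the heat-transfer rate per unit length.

Q' = 74.5 kW/m

Q' = 2πk·ΔT/ln(r₂/r₁) = 2π × 51.7 × 39.8 / ln(0.00515/0.00433) = 74500 W/m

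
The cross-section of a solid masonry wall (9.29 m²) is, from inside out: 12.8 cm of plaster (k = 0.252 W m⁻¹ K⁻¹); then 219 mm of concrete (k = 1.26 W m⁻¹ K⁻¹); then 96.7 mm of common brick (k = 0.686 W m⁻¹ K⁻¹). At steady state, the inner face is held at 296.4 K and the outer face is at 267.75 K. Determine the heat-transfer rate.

Resistance network (inner→outer):
  R_plaster = L/(kA) = 0.128/(0.252·9.29) = 0.05468 K/W
  R_concrete = L/(kA) = 0.219/(1.26·9.29) = 0.01871 K/W
  R_common brick = L/(kA) = 0.0967/(0.686·9.29) = 0.01517 K/W
ΣR = 0.05468 + 0.01871 + 0.01517 = 0.08856 K/W
Q = ΔT/ΣR = (296.4 K − 267.75 K)/0.08856 = 324 W

Q = 324 W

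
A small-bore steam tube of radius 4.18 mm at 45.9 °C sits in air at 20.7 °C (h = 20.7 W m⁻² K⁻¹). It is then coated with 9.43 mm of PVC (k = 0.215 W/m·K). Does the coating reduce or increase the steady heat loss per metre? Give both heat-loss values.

Critical radius for a cylinder: r_cr = k/h = 0.0104 m = 1.04 cm.
Outer radius after coating: r₂ = 0.00418 + 0.00943 = 0.01361 m.
r₁ < r_cr < r₂: heat loss rises to a maximum at r_cr then falls. Whether the coating helps depends on whether Q(r₂) has dropped back below Q(r₁).
Bare: R = 1/(2πr₁h) = 1.839 m·K/W; Q = 25.2/1.839 = 13.7 W/m.
Coated: R = R_cond + R_conv = 1.439 m·K/W; Q = 25.2/1.439 = 17.5 W/m.

increases: 13.7 → 17.5 W/m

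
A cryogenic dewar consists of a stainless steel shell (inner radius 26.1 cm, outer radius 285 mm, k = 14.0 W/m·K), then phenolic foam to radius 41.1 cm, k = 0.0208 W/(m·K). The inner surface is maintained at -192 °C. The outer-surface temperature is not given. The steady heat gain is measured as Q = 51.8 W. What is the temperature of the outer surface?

Sum the resistances:
  R_stainless steel = (1/0.261 − 1/0.285)/(4πk) = 0.3226/(4π·14.0) = 0.001834 K/W
  R_phenolic foam = (1/0.285 − 1/0.411)/(4πk) = 1.076/(4π·0.0208) = 4.115 K/W
ΣR = 4.117 K/W
ΔT = Q·ΣR = 51.8 × 4.117 = 213.3 K
Heat flows inward, so T_out = T_in + ΔT = -192 + 213.3 = 21.3 °C

T_out = 21.3 °C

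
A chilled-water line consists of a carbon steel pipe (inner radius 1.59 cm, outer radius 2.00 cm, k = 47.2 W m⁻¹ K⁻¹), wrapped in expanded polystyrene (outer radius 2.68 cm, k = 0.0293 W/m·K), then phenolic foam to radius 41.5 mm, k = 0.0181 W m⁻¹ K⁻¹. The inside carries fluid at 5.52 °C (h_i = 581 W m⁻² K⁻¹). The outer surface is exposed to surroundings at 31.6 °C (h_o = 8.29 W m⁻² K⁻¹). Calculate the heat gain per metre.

Q' = 4.41 W/m

Resistance network (inner→outer):
  R'_conv,in = 1/(2πr h) = 1/(2π·0.0159·581) = 0.01723 m·K/W
  R'_carbon steel = ln(0.0200/0.0159)/(2πk) = 0.2294/(2π·47.2) = 7.736×10^-4 m·K/W
  R'_expanded polystyrene = ln(0.0268/0.0200)/(2πk) = 0.2927/(2π·0.0293) = 1.590 m·K/W
  R'_phenolic foam = ln(0.0415/0.0268)/(2πk) = 0.4373/(2π·0.0181) = 3.845 m·K/W
  R'_conv,out = 1/(2πr h) = 1/(2π·0.0415·8.29) = 0.4626 m·K/W
ΣR = 0.01723 + 7.736×10^-4 + 1.590 + 3.845 + 0.4626 = 5.916 m·K/W
Q' = ΔT/ΣR = (5.52 °C − 31.6 °C)/5.916 = -4.41 W/m
(Negative Q' ⇒ heat flows inward; heat gain = 4.41 W/m.)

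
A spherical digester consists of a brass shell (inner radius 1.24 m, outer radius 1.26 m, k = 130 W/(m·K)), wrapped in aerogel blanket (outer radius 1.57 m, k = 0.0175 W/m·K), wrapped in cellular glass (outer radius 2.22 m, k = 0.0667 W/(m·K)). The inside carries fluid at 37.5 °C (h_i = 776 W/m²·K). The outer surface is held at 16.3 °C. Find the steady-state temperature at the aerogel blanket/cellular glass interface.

T = 21.3 °C

Treat each layer as a resistance in series:
  R_conv,in = 1/(4πr²h) = 1/(4π·1.24²·776) = 6.669×10^-5 K/W
  R_brass = (1/1.24 − 1/1.26)/(4πk) = 0.01280/(4π·130) = 7.836×10^-6 K/W
  R_aerogel blanket = (1/1.26 − 1/1.57)/(4πk) = 0.1567/(4π·0.0175) = 0.7126 K/W
  R_cellular glass = (1/1.57 − 1/2.22)/(4πk) = 0.1865/(4π·0.0667) = 0.2225 K/W
ΣR = 6.669×10^-5 + 7.836×10^-6 + 0.7126 + 0.2225 = 0.9352 K/W
Q = ΔT/ΣR = (37.5 °C − 16.3 °C)/0.9352 = 22.67 W
From the inner boundary to the aerogel blanket/cellular glass interface, ΣR_partial = 0.7127 K/W.
T_interface = T_in − Q·ΣR_partial = 37.5 °C − (22.67)(0.7127) = 21.3 °C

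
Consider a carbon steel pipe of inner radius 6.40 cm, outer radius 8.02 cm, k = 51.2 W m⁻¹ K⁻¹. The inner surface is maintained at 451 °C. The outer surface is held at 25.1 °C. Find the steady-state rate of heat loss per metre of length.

Q' = 607 kW/m

Q' = 2πk·ΔT/ln(r₂/r₁) = 2π × 51.2 × 425.9 / ln(0.0802/0.0640) = 6.07×10^5 W/m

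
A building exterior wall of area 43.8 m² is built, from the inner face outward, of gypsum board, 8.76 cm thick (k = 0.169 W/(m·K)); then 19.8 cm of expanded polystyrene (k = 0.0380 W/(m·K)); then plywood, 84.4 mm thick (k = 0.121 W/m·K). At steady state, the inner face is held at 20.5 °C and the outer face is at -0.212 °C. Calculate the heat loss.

Resistance network (inner→outer):
  R_gypsum board = L/(kA) = 0.0876/(0.169·43.8) = 0.01183 K/W
  R_expanded polystyrene = L/(kA) = 0.198/(0.0380·43.8) = 0.1190 K/W
  R_plywood = L/(kA) = 0.0844/(0.121·43.8) = 0.01593 K/W
ΣR = 0.01183 + 0.1190 + 0.01593 = 0.1468 K/W
Q = ΔT/ΣR = (20.5 °C − -0.212 °C)/0.1468 = 141 W

Q = 141 W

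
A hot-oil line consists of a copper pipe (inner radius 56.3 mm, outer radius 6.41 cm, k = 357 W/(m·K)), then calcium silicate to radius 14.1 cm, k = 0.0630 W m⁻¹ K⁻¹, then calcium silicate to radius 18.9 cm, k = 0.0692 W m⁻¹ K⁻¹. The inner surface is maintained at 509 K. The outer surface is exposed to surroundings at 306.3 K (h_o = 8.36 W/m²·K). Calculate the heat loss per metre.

Series thermal resistances, inner to outer:
  R'_copper = ln(0.0641/0.0563)/(2πk) = 0.1297/(2π·357) = 5.784×10^-5 m·K/W
  R'_calcium silicate = ln(0.141/0.0641)/(2πk) = 0.7883/(2π·0.0630) = 1.991 m·K/W
  R'_calcium silicate = ln(0.189/0.141)/(2πk) = 0.2930/(2π·0.0692) = 0.6738 m·K/W
  R'_conv,out = 1/(2πr h) = 1/(2π·0.189·8.36) = 0.1007 m·K/W
ΣR = 5.784×10^-5 + 1.991 + 0.6738 + 0.1007 = 2.766 m·K/W
Q' = ΔT/ΣR = (509 K − 306.3 K)/2.766 = 73.3 W/m

Q' = 73.3 W/m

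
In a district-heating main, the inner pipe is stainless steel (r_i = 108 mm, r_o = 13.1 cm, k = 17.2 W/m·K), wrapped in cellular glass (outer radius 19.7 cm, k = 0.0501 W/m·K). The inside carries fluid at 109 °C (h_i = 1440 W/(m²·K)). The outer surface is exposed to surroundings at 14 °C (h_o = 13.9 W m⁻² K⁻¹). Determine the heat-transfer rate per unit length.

Treat each layer as a resistance in series:
  R'_conv,in = 1/(2πr h) = 1/(2π·0.108·1440) = 0.001023 m·K/W
  R'_stainless steel = ln(0.131/0.108)/(2πk) = 0.1931/(2π·17.2) = 0.001786 m·K/W
  R'_cellular glass = ln(0.197/0.131)/(2πk) = 0.4080/(2π·0.0501) = 1.296 m·K/W
  R'_conv,out = 1/(2πr h) = 1/(2π·0.197·13.9) = 0.05812 m·K/W
ΣR = 0.001023 + 0.001786 + 1.296 + 0.05812 = 1.357 m·K/W
Q' = ΔT/ΣR = (109 °C − 14 °C)/1.357 = 70.0 W/m

Q' = 70.0 W/m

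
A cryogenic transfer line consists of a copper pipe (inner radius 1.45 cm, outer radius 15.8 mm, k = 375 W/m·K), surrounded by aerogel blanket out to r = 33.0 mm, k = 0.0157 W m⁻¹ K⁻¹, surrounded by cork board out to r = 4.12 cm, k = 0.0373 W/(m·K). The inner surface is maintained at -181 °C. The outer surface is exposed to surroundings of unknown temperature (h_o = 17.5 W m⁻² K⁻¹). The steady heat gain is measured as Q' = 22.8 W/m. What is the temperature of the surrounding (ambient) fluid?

Series resistances:
  R'_copper = ln(0.0158/0.0145)/(2πk) = 0.08586/(2π·375) = 3.644×10^-5 m·K/W
  R'_aerogel blanket = ln(0.0330/0.0158)/(2πk) = 0.7365/(2π·0.0157) = 7.466 m·K/W
  R'_cork board = ln(0.0412/0.0330)/(2πk) = 0.2219/(2π·0.0373) = 0.9470 m·K/W
  R'_conv,out = 1/(2πr h) = 1/(2π·0.0412·17.5) = 0.2207 m·K/W
ΣR = 8.634 m·K/W
ΔT = Q'·ΣR = 22.8 × 8.634 = 196.9 K
Heat flows inward, so T_out = T_in + ΔT = -181 + 196.9 = 15.9 °C

T_out = 15.9 °C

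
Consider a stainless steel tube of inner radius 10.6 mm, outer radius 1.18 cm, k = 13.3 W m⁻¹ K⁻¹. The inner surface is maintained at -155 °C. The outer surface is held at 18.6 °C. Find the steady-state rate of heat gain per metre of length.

Q' = 2πk·ΔT/ln(r₂/r₁) = 2π × 13.3 × 173.6 / ln(0.0118/0.0106) = 1.35×10^5 W/m

Q' = 1.35×10^5 W/m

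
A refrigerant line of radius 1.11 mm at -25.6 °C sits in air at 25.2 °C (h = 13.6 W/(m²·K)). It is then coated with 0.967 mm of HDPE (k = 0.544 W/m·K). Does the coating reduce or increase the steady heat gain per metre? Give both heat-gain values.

increases: 4.82 → 8.73 W/m

Critical radius for a cylinder: r_cr = k/h = 0.0400 m = 4.00 cm.
Outer radius after coating: r₂ = 0.00111 + 9.67×10^-4 = 0.002077 m.
Since r₁ < r_cr and r₂ ≤ r_cr, the coating moves toward the maximum at r_cr — heat gain rises.
Bare: R = 1/(2πr₁h) = 10.54 m·K/W; Q = 50.8/10.54 = 4.82 W/m.
Coated: R = R_cond + R_conv = 5.818 m·K/W; Q = 50.8/5.818 = 8.73 W/m.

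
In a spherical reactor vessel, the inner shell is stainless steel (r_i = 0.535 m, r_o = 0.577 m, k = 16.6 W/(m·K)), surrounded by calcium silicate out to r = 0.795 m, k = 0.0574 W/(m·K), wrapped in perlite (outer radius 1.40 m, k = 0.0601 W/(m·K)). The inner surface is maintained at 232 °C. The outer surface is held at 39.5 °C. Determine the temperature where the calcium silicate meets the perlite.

Series thermal resistances, inner to outer:
  R_stainless steel = (1/0.535 − 1/0.577)/(4πk) = 0.1361/(4π·16.6) = 6.522×10^-4 K/W
  R_calcium silicate = (1/0.577 − 1/0.795)/(4πk) = 0.4752/(4π·0.0574) = 0.6589 K/W
  R_perlite = (1/0.795 − 1/1.40)/(4πk) = 0.5436/(4π·0.0601) = 0.7197 K/W
ΣR = 6.522×10^-4 + 0.6589 + 0.7197 = 1.379 K/W
Q = ΔT/ΣR = (232 °C − 39.5 °C)/1.379 = 139.6 W
From the inner boundary to the calcium silicate/perlite interface, ΣR_partial = 0.6596 K/W.
T_interface = T_in − Q·ΣR_partial = 232 °C − (139.6)(0.6596) = 140 °C

T = 140 °C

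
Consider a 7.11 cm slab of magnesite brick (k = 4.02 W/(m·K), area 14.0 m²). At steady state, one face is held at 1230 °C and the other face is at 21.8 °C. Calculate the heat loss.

Q = kA·ΔT/L = 4.02 × 14.0 × |1230 °C − 21.8 °C| / 0.0711 = 9.56×10^5 W

Q = 9.56×10^5 W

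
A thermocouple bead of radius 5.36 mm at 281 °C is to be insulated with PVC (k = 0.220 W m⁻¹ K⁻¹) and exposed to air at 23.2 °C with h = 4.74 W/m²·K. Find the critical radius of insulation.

r_cr = 9.28 cm

For a sphere, r_cr = 2k_ins/h = 2·0.220/4.74 = 0.0928 m = 9.28 cm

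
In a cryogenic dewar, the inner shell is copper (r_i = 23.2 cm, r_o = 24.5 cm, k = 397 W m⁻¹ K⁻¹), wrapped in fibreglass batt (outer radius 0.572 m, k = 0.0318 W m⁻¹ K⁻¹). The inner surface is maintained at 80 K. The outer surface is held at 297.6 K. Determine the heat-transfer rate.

Treat each layer as a resistance in series:
  R_copper = (1/0.232 − 1/0.245)/(4πk) = 0.2287/(4π·397) = 4.584×10^-5 K/W
  R_fibreglass batt = (1/0.245 − 1/0.572)/(4πk) = 2.333/(4π·0.0318) = 5.839 K/W
ΣR = 4.584×10^-5 + 5.839 = 5.839 K/W
Q = ΔT/ΣR = (80 K − 297.6 K)/5.839 = -37.3 W
(Negative Q ⇒ heat flows inward; heat gain = 37.3 W.)

Q = 37.3 W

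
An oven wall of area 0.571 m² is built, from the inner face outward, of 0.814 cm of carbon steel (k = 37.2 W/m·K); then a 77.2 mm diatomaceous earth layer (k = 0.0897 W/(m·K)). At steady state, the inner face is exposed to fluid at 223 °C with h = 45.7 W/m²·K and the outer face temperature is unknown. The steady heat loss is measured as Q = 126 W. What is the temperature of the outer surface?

Series resistances:
  R_conv,in = 1/(hA) = 1/(45.7·0.571) = 0.03832 K/W
  R_carbon steel = L/(kA) = 0.00814/(37.2·0.571) = 3.832×10^-4 K/W
  R_diatomaceous earth = L/(kA) = 0.0772/(0.0897·0.571) = 1.507 K/W
ΣR = 1.546 K/W
ΔT = Q·ΣR = 126 × 1.546 = 194.8 K
Heat flows outward, so T_out = T_in − ΔT = 223 − 194.8 = 28.2 °C

T_out = 28.2 °C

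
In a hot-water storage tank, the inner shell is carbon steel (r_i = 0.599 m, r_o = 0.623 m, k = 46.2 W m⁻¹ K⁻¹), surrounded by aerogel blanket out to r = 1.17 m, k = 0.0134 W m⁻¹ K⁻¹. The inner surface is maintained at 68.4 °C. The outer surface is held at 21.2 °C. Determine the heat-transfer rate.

Q = 10.6 W

Treat each layer as a resistance in series:
  R_carbon steel = (1/0.599 − 1/0.623)/(4πk) = 0.06431/(4π·46.2) = 1.108×10^-4 K/W
  R_aerogel blanket = (1/0.623 − 1/1.17)/(4πk) = 0.7504/(4π·0.0134) = 4.457 K/W
ΣR = 1.108×10^-4 + 4.457 = 4.457 K/W
Q = ΔT/ΣR = (68.4 °C − 21.2 °C)/4.457 = 10.6 W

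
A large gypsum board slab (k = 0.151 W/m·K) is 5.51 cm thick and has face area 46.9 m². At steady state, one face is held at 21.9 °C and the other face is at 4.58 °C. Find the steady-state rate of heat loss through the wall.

Q = kA·ΔT/L = 0.151 × 46.9 × |21.9 °C − 4.58 °C| / 0.0551 = 2230 W

Q = 2.23 kW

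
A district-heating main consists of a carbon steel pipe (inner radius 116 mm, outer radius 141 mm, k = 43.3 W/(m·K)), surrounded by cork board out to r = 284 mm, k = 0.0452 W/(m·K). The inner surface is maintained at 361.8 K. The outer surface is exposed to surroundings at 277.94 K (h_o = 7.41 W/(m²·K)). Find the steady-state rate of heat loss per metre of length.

Q' = 33.0 W/m

Resistance network (inner→outer):
  R'_carbon steel = ln(0.141/0.116)/(2πk) = 0.1952/(2π·43.3) = 7.174×10^-4 m·K/W
  R'_cork board = ln(0.284/0.141)/(2πk) = 0.7002/(2π·0.0452) = 2.466 m·K/W
  R'_conv,out = 1/(2πr h) = 1/(2π·0.284·7.41) = 0.07563 m·K/W
ΣR = 7.174×10^-4 + 2.466 + 0.07563 = 2.542 m·K/W
Q' = ΔT/ΣR = (361.8 K − 277.94 K)/2.542 = 33.0 W/m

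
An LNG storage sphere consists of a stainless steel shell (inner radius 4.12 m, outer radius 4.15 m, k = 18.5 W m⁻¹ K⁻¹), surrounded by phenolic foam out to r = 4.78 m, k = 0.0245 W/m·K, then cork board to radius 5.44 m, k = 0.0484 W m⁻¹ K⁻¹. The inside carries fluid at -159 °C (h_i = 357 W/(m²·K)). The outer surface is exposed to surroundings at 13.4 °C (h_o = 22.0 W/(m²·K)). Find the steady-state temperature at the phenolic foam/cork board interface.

T = -36.4 °C

Resistance network (inner→outer):
  R_conv,in = 1/(4πr²h) = 1/(4π·4.12²·357) = 1.313×10^-5 K/W
  R_stainless steel = (1/4.12 − 1/4.15)/(4πk) = 0.001755/(4π·18.5) = 7.547×10^-6 K/W
  R_phenolic foam = (1/4.15 − 1/4.78)/(4πk) = 0.03176/(4π·0.0245) = 0.1032 K/W
  R_cork board = (1/4.78 − 1/5.44)/(4πk) = 0.02538/(4π·0.0484) = 0.04173 K/W
  R_conv,out = 1/(4πr²h) = 1/(4π·5.44²·22.0) = 1.222×10^-4 K/W
ΣR = 1.313×10^-5 + 7.547×10^-6 + 0.1032 + 0.04173 + 1.222×10^-4 = 0.1451 K/W
Q = ΔT/ΣR = (-159 °C − 13.4 °C)/0.1451 = -1188 W
From the inner boundary to the phenolic foam/cork board interface, ΣR_partial = 0.1032 K/W.
T_interface = T_in − Q·ΣR_partial = -159 °C − (-1188)(0.1032) = -36.4 °C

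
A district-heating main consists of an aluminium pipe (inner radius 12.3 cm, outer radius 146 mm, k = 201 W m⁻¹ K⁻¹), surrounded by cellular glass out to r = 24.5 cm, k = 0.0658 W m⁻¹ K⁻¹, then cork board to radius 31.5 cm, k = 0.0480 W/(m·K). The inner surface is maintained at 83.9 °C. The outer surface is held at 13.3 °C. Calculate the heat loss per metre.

Q' = 33.9 W/m

Resistance network (inner→outer):
  R'_aluminium = ln(0.146/0.123)/(2πk) = 0.1714/(2π·201) = 1.357×10^-4 m·K/W
  R'_cellular glass = ln(0.245/0.146)/(2πk) = 0.5177/(2π·0.0658) = 1.252 m·K/W
  R'_cork board = ln(0.315/0.245)/(2πk) = 0.2513/(2π·0.0480) = 0.8333 m·K/W
ΣR = 1.357×10^-4 + 1.252 + 0.8333 = 2.085 m·K/W
Q' = ΔT/ΣR = (83.9 °C − 13.3 °C)/2.085 = 33.9 W/m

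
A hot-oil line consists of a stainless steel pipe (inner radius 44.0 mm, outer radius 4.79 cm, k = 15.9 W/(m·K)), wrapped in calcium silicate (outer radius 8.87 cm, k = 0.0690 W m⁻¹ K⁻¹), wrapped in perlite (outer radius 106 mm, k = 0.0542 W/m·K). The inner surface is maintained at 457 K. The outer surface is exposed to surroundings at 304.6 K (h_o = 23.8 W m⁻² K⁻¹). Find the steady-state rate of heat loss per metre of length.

Q' = 75.9 W/m

Treat each layer as a resistance in series:
  R'_stainless steel = ln(0.0479/0.0440)/(2πk) = 0.08493/(2π·15.9) = 8.501×10^-4 m·K/W
  R'_calcium silicate = ln(0.0887/0.0479)/(2πk) = 0.6161/(2π·0.0690) = 1.421 m·K/W
  R'_perlite = ln(0.106/0.0887)/(2πk) = 0.1782/(2π·0.0542) = 0.5232 m·K/W
  R'_conv,out = 1/(2πr h) = 1/(2π·0.106·23.8) = 0.06309 m·K/W
ΣR = 8.501×10^-4 + 1.421 + 0.5232 + 0.06309 = 2.008 m·K/W
Q' = ΔT/ΣR = (457 K − 304.6 K)/2.008 = 75.9 W/m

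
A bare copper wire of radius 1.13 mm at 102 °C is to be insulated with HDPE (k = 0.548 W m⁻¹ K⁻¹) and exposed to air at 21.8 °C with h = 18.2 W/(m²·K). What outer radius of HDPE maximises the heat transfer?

For a cylinder, r_cr = k_ins/h = 0.548/18.2 = 0.0301 m = 3.01 cm

r_cr = 3.01 cm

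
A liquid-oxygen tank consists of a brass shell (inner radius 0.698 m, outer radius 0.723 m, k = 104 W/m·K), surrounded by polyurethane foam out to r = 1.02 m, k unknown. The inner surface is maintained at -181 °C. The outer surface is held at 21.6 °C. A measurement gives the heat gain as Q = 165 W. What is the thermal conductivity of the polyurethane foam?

k = 0.0261 W/m·K

ΣR = ΔT/Q = |-181 − 21.6|/165 = 1.228 K/W
Known resistances:
  R_brass = (1/0.698 − 1/0.723)/(4πk) = 0.04954/(4π·104) = 3.791×10^-5 K/W
R_polyurethane foam = ΣR − ΣR_known = 1.228 − 3.791×10^-5 = 1.228 K/W
(1/r₁−1/r₂)/(4πk) = 1.228 ⇒ k = 0.4027/(4π·1.228) = 0.0261 W/m·K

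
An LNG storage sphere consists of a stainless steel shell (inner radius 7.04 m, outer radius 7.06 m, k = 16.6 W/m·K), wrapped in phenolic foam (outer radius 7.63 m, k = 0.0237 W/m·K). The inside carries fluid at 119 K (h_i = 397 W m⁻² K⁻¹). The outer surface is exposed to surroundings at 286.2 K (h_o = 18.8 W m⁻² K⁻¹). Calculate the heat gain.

Q = 4700 W

Series thermal resistances, inner to outer:
  R_conv,in = 1/(4πr²h) = 1/(4π·7.04²·397) = 4.044×10^-6 K/W
  R_stainless steel = (1/7.04 − 1/7.06)/(4πk) = 4.024×10^-4/(4π·16.6) = 1.929×10^-6 K/W
  R_phenolic foam = (1/7.06 − 1/7.63)/(4πk) = 0.01058/(4π·0.0237) = 0.03553 K/W
  R_conv,out = 1/(4πr²h) = 1/(4π·7.63²·18.8) = 7.271×10^-5 K/W
ΣR = 4.044×10^-6 + 1.929×10^-6 + 0.03553 + 7.271×10^-5 = 0.03561 K/W
Q = ΔT/ΣR = (119 K − 286.2 K)/0.03561 = -4700 W
(Negative Q ⇒ heat flows inward; heat gain = 4700 W.)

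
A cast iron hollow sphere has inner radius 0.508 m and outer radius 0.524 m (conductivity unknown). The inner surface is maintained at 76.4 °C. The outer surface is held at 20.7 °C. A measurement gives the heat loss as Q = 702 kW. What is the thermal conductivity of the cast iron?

ΣR = ΔT/Q = |76.4 − 20.7|/7.02×10^5 = 7.934×10^-5 K/W
(1/r₁−1/r₂)/(4πk) = 7.934×10^-5 ⇒ k = 0.06011/(4π·7.934×10^-5) = 60.3 W/m·K

k = 60.3 W/m·K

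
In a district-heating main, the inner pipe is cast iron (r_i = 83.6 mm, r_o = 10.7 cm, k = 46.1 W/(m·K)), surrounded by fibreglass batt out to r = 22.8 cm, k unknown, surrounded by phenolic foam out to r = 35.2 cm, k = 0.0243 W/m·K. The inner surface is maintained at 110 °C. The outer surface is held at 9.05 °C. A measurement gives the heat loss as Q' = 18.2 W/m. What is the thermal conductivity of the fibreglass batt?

ΣR = ΔT/Q' = |110 − 9.05|/18.2 = 5.547 m·K/W
Known resistances:
  R'_cast iron = ln(0.107/0.0836)/(2πk) = 0.2468/(2π·46.1) = 8.520×10^-4 m·K/W
  R'_phenolic foam = ln(0.352/0.228)/(2πk) = 0.4343/(2π·0.0243) = 2.844 m·K/W
R_fibreglass batt = ΣR − ΣR_known = 5.547 − 2.845 = 2.702 m·K/W
ln(r₂/r₁)/(2πk) = 2.702 ⇒ k = 0.7565/(2π·2.702) = 0.0446 W/m·K

k = 0.0446 W/m·K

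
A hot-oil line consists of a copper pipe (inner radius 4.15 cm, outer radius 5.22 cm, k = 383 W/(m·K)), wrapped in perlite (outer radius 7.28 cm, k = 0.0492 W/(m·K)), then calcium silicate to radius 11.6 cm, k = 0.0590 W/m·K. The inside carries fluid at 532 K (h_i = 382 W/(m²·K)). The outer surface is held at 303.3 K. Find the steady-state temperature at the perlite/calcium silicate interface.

T = 426 K

Series thermal resistances, inner to outer:
  R'_conv,in = 1/(2πr h) = 1/(2π·0.0415·382) = 0.01004 m·K/W
  R'_copper = ln(0.0522/0.0415)/(2πk) = 0.2294/(2π·383) = 9.532×10^-5 m·K/W
  R'_perlite = ln(0.0728/0.0522)/(2πk) = 0.3326/(2π·0.0492) = 1.076 m·K/W
  R'_calcium silicate = ln(0.116/0.0728)/(2πk) = 0.4659/(2π·0.0590) = 1.257 m·K/W
ΣR = 0.01004 + 9.532×10^-5 + 1.076 + 1.257 = 2.343 m·K/W
Q' = ΔT/ΣR = (532 K − 303.3 K)/2.343 = 97.61 W/m
From the inner boundary to the perlite/calcium silicate interface, ΣR_partial = 1.086 m·K/W.
T_interface = T_in − Q'·ΣR_partial = 532 K − (97.61)(1.086) = 426 K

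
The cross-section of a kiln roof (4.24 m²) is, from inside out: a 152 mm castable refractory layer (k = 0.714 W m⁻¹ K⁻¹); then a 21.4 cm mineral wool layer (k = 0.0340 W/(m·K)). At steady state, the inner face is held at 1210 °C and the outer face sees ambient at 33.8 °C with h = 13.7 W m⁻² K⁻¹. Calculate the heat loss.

Series thermal resistances, inner to outer:
  R_castable refractory = L/(kA) = 0.152/(0.714·4.24) = 0.05021 K/W
  R_mineral wool = L/(kA) = 0.214/(0.0340·4.24) = 1.484 K/W
  R_conv,out = 1/(hA) = 1/(13.7·4.24) = 0.01722 K/W
ΣR = 0.05021 + 1.484 + 0.01722 = 1.551 K/W
Q = ΔT/ΣR = (1210 °C − 33.8 °C)/1.551 = 758 W

Q = 758 W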